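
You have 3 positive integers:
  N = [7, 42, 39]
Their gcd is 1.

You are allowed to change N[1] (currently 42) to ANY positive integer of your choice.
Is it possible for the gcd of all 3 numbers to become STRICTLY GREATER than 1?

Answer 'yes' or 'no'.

Answer: no

Derivation:
Current gcd = 1
gcd of all OTHER numbers (without N[1]=42): gcd([7, 39]) = 1
The new gcd after any change is gcd(1, new_value).
This can be at most 1.
Since 1 = old gcd 1, the gcd can only stay the same or decrease.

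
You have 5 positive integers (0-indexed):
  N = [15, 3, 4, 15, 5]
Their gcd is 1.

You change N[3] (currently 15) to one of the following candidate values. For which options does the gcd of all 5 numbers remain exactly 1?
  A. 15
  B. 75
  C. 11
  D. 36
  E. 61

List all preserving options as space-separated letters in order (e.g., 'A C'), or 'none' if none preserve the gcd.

Answer: A B C D E

Derivation:
Old gcd = 1; gcd of others (without N[3]) = 1
New gcd for candidate v: gcd(1, v). Preserves old gcd iff gcd(1, v) = 1.
  Option A: v=15, gcd(1,15)=1 -> preserves
  Option B: v=75, gcd(1,75)=1 -> preserves
  Option C: v=11, gcd(1,11)=1 -> preserves
  Option D: v=36, gcd(1,36)=1 -> preserves
  Option E: v=61, gcd(1,61)=1 -> preserves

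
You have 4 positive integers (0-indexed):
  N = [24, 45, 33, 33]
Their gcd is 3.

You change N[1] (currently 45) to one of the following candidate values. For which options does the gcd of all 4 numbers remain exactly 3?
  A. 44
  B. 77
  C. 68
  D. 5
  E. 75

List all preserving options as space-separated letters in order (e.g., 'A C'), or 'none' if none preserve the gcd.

Answer: E

Derivation:
Old gcd = 3; gcd of others (without N[1]) = 3
New gcd for candidate v: gcd(3, v). Preserves old gcd iff gcd(3, v) = 3.
  Option A: v=44, gcd(3,44)=1 -> changes
  Option B: v=77, gcd(3,77)=1 -> changes
  Option C: v=68, gcd(3,68)=1 -> changes
  Option D: v=5, gcd(3,5)=1 -> changes
  Option E: v=75, gcd(3,75)=3 -> preserves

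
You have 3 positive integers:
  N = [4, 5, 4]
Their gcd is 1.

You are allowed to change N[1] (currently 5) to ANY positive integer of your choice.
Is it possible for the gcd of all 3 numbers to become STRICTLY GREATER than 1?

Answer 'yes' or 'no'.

Current gcd = 1
gcd of all OTHER numbers (without N[1]=5): gcd([4, 4]) = 4
The new gcd after any change is gcd(4, new_value).
This can be at most 4.
Since 4 > old gcd 1, the gcd CAN increase (e.g., set N[1] = 4).

Answer: yes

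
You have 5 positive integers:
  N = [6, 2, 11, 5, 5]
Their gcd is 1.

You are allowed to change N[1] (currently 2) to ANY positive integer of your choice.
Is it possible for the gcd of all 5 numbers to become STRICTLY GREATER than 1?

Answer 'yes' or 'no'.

Answer: no

Derivation:
Current gcd = 1
gcd of all OTHER numbers (without N[1]=2): gcd([6, 11, 5, 5]) = 1
The new gcd after any change is gcd(1, new_value).
This can be at most 1.
Since 1 = old gcd 1, the gcd can only stay the same or decrease.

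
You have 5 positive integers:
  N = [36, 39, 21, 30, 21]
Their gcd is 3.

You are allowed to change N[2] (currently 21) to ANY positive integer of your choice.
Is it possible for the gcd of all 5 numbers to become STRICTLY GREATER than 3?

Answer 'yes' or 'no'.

Answer: no

Derivation:
Current gcd = 3
gcd of all OTHER numbers (without N[2]=21): gcd([36, 39, 30, 21]) = 3
The new gcd after any change is gcd(3, new_value).
This can be at most 3.
Since 3 = old gcd 3, the gcd can only stay the same or decrease.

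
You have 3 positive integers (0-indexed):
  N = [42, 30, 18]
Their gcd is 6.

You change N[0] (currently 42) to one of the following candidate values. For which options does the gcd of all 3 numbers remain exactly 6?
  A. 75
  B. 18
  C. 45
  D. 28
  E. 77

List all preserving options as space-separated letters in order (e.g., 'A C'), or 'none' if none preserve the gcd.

Answer: B

Derivation:
Old gcd = 6; gcd of others (without N[0]) = 6
New gcd for candidate v: gcd(6, v). Preserves old gcd iff gcd(6, v) = 6.
  Option A: v=75, gcd(6,75)=3 -> changes
  Option B: v=18, gcd(6,18)=6 -> preserves
  Option C: v=45, gcd(6,45)=3 -> changes
  Option D: v=28, gcd(6,28)=2 -> changes
  Option E: v=77, gcd(6,77)=1 -> changes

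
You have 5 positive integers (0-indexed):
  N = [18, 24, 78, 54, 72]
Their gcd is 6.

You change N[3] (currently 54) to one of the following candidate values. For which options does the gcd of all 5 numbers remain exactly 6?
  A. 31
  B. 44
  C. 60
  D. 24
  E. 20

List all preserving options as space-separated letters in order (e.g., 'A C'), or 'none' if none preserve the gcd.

Old gcd = 6; gcd of others (without N[3]) = 6
New gcd for candidate v: gcd(6, v). Preserves old gcd iff gcd(6, v) = 6.
  Option A: v=31, gcd(6,31)=1 -> changes
  Option B: v=44, gcd(6,44)=2 -> changes
  Option C: v=60, gcd(6,60)=6 -> preserves
  Option D: v=24, gcd(6,24)=6 -> preserves
  Option E: v=20, gcd(6,20)=2 -> changes

Answer: C D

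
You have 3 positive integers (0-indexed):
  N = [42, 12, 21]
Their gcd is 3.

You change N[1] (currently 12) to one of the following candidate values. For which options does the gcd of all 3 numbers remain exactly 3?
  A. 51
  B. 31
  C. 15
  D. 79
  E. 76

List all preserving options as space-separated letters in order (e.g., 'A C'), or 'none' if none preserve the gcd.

Answer: A C

Derivation:
Old gcd = 3; gcd of others (without N[1]) = 21
New gcd for candidate v: gcd(21, v). Preserves old gcd iff gcd(21, v) = 3.
  Option A: v=51, gcd(21,51)=3 -> preserves
  Option B: v=31, gcd(21,31)=1 -> changes
  Option C: v=15, gcd(21,15)=3 -> preserves
  Option D: v=79, gcd(21,79)=1 -> changes
  Option E: v=76, gcd(21,76)=1 -> changes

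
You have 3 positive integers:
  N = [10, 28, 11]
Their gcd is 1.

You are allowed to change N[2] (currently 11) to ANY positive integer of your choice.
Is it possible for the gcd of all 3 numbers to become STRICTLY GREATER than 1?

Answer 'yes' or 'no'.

Answer: yes

Derivation:
Current gcd = 1
gcd of all OTHER numbers (without N[2]=11): gcd([10, 28]) = 2
The new gcd after any change is gcd(2, new_value).
This can be at most 2.
Since 2 > old gcd 1, the gcd CAN increase (e.g., set N[2] = 2).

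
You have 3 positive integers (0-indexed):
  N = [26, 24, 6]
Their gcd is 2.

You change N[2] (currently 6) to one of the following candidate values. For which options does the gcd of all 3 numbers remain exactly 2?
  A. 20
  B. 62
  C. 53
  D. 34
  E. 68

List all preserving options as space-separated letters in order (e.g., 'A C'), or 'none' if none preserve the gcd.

Old gcd = 2; gcd of others (without N[2]) = 2
New gcd for candidate v: gcd(2, v). Preserves old gcd iff gcd(2, v) = 2.
  Option A: v=20, gcd(2,20)=2 -> preserves
  Option B: v=62, gcd(2,62)=2 -> preserves
  Option C: v=53, gcd(2,53)=1 -> changes
  Option D: v=34, gcd(2,34)=2 -> preserves
  Option E: v=68, gcd(2,68)=2 -> preserves

Answer: A B D E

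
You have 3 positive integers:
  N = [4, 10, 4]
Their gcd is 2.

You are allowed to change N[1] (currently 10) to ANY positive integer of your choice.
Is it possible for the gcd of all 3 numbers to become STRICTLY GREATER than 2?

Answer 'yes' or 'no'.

Current gcd = 2
gcd of all OTHER numbers (without N[1]=10): gcd([4, 4]) = 4
The new gcd after any change is gcd(4, new_value).
This can be at most 4.
Since 4 > old gcd 2, the gcd CAN increase (e.g., set N[1] = 4).

Answer: yes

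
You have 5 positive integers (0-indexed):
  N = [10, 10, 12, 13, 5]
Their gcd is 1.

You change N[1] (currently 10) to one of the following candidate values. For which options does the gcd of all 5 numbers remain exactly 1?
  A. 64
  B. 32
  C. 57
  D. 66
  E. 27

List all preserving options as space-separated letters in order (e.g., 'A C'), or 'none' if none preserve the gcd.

Answer: A B C D E

Derivation:
Old gcd = 1; gcd of others (without N[1]) = 1
New gcd for candidate v: gcd(1, v). Preserves old gcd iff gcd(1, v) = 1.
  Option A: v=64, gcd(1,64)=1 -> preserves
  Option B: v=32, gcd(1,32)=1 -> preserves
  Option C: v=57, gcd(1,57)=1 -> preserves
  Option D: v=66, gcd(1,66)=1 -> preserves
  Option E: v=27, gcd(1,27)=1 -> preserves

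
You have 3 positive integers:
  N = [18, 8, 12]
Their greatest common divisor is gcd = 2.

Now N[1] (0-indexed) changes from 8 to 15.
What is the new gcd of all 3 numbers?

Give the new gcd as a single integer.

Numbers: [18, 8, 12], gcd = 2
Change: index 1, 8 -> 15
gcd of the OTHER numbers (without index 1): gcd([18, 12]) = 6
New gcd = gcd(g_others, new_val) = gcd(6, 15) = 3

Answer: 3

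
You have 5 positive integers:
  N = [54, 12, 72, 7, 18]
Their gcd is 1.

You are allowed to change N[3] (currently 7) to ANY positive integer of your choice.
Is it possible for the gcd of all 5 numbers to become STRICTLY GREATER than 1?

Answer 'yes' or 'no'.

Current gcd = 1
gcd of all OTHER numbers (without N[3]=7): gcd([54, 12, 72, 18]) = 6
The new gcd after any change is gcd(6, new_value).
This can be at most 6.
Since 6 > old gcd 1, the gcd CAN increase (e.g., set N[3] = 6).

Answer: yes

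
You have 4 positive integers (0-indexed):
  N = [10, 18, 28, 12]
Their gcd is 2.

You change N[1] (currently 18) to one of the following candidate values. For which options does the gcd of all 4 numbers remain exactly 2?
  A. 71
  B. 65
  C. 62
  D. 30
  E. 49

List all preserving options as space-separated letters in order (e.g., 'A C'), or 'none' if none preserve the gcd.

Answer: C D

Derivation:
Old gcd = 2; gcd of others (without N[1]) = 2
New gcd for candidate v: gcd(2, v). Preserves old gcd iff gcd(2, v) = 2.
  Option A: v=71, gcd(2,71)=1 -> changes
  Option B: v=65, gcd(2,65)=1 -> changes
  Option C: v=62, gcd(2,62)=2 -> preserves
  Option D: v=30, gcd(2,30)=2 -> preserves
  Option E: v=49, gcd(2,49)=1 -> changes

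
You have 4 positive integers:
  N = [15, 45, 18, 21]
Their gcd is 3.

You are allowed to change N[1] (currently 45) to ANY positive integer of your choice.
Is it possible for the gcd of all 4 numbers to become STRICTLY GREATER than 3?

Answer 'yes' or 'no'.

Current gcd = 3
gcd of all OTHER numbers (without N[1]=45): gcd([15, 18, 21]) = 3
The new gcd after any change is gcd(3, new_value).
This can be at most 3.
Since 3 = old gcd 3, the gcd can only stay the same or decrease.

Answer: no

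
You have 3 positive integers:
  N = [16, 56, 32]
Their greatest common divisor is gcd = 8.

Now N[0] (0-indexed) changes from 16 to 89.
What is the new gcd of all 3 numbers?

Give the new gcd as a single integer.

Answer: 1

Derivation:
Numbers: [16, 56, 32], gcd = 8
Change: index 0, 16 -> 89
gcd of the OTHER numbers (without index 0): gcd([56, 32]) = 8
New gcd = gcd(g_others, new_val) = gcd(8, 89) = 1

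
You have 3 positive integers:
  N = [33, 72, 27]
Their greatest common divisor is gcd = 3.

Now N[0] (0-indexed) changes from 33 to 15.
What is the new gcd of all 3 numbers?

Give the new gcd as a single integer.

Answer: 3

Derivation:
Numbers: [33, 72, 27], gcd = 3
Change: index 0, 33 -> 15
gcd of the OTHER numbers (without index 0): gcd([72, 27]) = 9
New gcd = gcd(g_others, new_val) = gcd(9, 15) = 3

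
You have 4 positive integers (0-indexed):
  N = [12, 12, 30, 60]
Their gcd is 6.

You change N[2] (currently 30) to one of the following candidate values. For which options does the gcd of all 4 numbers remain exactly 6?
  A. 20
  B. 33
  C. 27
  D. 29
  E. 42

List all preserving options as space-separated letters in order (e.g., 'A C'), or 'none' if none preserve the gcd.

Old gcd = 6; gcd of others (without N[2]) = 12
New gcd for candidate v: gcd(12, v). Preserves old gcd iff gcd(12, v) = 6.
  Option A: v=20, gcd(12,20)=4 -> changes
  Option B: v=33, gcd(12,33)=3 -> changes
  Option C: v=27, gcd(12,27)=3 -> changes
  Option D: v=29, gcd(12,29)=1 -> changes
  Option E: v=42, gcd(12,42)=6 -> preserves

Answer: E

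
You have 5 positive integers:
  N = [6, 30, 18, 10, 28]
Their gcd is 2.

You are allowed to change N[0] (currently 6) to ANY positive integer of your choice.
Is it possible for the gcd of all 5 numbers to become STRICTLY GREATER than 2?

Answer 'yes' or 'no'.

Answer: no

Derivation:
Current gcd = 2
gcd of all OTHER numbers (without N[0]=6): gcd([30, 18, 10, 28]) = 2
The new gcd after any change is gcd(2, new_value).
This can be at most 2.
Since 2 = old gcd 2, the gcd can only stay the same or decrease.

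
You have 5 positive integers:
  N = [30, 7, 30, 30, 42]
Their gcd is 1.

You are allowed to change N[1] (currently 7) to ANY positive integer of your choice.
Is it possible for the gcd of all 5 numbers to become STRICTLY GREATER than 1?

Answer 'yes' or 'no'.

Answer: yes

Derivation:
Current gcd = 1
gcd of all OTHER numbers (without N[1]=7): gcd([30, 30, 30, 42]) = 6
The new gcd after any change is gcd(6, new_value).
This can be at most 6.
Since 6 > old gcd 1, the gcd CAN increase (e.g., set N[1] = 6).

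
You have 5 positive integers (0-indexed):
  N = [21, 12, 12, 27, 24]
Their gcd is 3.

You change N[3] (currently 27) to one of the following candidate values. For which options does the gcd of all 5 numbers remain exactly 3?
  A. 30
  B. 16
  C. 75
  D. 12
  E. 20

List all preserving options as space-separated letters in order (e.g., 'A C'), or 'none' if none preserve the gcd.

Answer: A C D

Derivation:
Old gcd = 3; gcd of others (without N[3]) = 3
New gcd for candidate v: gcd(3, v). Preserves old gcd iff gcd(3, v) = 3.
  Option A: v=30, gcd(3,30)=3 -> preserves
  Option B: v=16, gcd(3,16)=1 -> changes
  Option C: v=75, gcd(3,75)=3 -> preserves
  Option D: v=12, gcd(3,12)=3 -> preserves
  Option E: v=20, gcd(3,20)=1 -> changes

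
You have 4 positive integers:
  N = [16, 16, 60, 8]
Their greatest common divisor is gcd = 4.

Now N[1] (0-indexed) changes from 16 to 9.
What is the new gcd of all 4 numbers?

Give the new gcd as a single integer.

Numbers: [16, 16, 60, 8], gcd = 4
Change: index 1, 16 -> 9
gcd of the OTHER numbers (without index 1): gcd([16, 60, 8]) = 4
New gcd = gcd(g_others, new_val) = gcd(4, 9) = 1

Answer: 1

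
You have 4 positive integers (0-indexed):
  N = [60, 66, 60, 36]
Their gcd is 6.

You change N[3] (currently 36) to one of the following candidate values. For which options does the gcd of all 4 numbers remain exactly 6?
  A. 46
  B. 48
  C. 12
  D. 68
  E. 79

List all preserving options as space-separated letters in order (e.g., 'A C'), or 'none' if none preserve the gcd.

Answer: B C

Derivation:
Old gcd = 6; gcd of others (without N[3]) = 6
New gcd for candidate v: gcd(6, v). Preserves old gcd iff gcd(6, v) = 6.
  Option A: v=46, gcd(6,46)=2 -> changes
  Option B: v=48, gcd(6,48)=6 -> preserves
  Option C: v=12, gcd(6,12)=6 -> preserves
  Option D: v=68, gcd(6,68)=2 -> changes
  Option E: v=79, gcd(6,79)=1 -> changes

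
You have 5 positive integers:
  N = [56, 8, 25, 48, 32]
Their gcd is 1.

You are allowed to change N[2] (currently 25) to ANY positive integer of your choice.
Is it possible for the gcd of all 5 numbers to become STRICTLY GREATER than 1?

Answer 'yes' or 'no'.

Answer: yes

Derivation:
Current gcd = 1
gcd of all OTHER numbers (without N[2]=25): gcd([56, 8, 48, 32]) = 8
The new gcd after any change is gcd(8, new_value).
This can be at most 8.
Since 8 > old gcd 1, the gcd CAN increase (e.g., set N[2] = 8).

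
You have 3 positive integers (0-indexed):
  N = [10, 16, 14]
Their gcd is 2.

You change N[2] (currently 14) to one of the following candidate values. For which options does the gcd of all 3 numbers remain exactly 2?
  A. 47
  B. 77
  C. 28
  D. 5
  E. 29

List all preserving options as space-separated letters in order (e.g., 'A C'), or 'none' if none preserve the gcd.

Answer: C

Derivation:
Old gcd = 2; gcd of others (without N[2]) = 2
New gcd for candidate v: gcd(2, v). Preserves old gcd iff gcd(2, v) = 2.
  Option A: v=47, gcd(2,47)=1 -> changes
  Option B: v=77, gcd(2,77)=1 -> changes
  Option C: v=28, gcd(2,28)=2 -> preserves
  Option D: v=5, gcd(2,5)=1 -> changes
  Option E: v=29, gcd(2,29)=1 -> changes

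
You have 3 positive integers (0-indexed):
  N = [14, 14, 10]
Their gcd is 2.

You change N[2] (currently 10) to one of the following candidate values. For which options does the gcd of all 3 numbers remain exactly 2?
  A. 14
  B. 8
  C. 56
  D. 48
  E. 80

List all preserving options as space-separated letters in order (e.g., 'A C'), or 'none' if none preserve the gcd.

Old gcd = 2; gcd of others (without N[2]) = 14
New gcd for candidate v: gcd(14, v). Preserves old gcd iff gcd(14, v) = 2.
  Option A: v=14, gcd(14,14)=14 -> changes
  Option B: v=8, gcd(14,8)=2 -> preserves
  Option C: v=56, gcd(14,56)=14 -> changes
  Option D: v=48, gcd(14,48)=2 -> preserves
  Option E: v=80, gcd(14,80)=2 -> preserves

Answer: B D E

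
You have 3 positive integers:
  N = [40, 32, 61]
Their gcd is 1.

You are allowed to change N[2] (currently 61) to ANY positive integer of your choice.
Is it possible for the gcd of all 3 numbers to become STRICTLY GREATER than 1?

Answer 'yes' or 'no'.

Current gcd = 1
gcd of all OTHER numbers (without N[2]=61): gcd([40, 32]) = 8
The new gcd after any change is gcd(8, new_value).
This can be at most 8.
Since 8 > old gcd 1, the gcd CAN increase (e.g., set N[2] = 8).

Answer: yes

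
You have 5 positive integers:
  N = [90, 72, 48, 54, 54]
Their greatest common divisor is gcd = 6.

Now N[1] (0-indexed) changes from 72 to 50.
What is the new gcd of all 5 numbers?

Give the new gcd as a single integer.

Numbers: [90, 72, 48, 54, 54], gcd = 6
Change: index 1, 72 -> 50
gcd of the OTHER numbers (without index 1): gcd([90, 48, 54, 54]) = 6
New gcd = gcd(g_others, new_val) = gcd(6, 50) = 2

Answer: 2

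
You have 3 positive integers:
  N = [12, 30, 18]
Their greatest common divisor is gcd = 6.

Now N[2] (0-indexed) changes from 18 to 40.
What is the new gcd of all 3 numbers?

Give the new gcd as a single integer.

Numbers: [12, 30, 18], gcd = 6
Change: index 2, 18 -> 40
gcd of the OTHER numbers (without index 2): gcd([12, 30]) = 6
New gcd = gcd(g_others, new_val) = gcd(6, 40) = 2

Answer: 2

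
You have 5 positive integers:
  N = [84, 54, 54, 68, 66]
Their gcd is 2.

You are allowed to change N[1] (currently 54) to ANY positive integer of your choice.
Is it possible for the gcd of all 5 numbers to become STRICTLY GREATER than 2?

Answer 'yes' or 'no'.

Current gcd = 2
gcd of all OTHER numbers (without N[1]=54): gcd([84, 54, 68, 66]) = 2
The new gcd after any change is gcd(2, new_value).
This can be at most 2.
Since 2 = old gcd 2, the gcd can only stay the same or decrease.

Answer: no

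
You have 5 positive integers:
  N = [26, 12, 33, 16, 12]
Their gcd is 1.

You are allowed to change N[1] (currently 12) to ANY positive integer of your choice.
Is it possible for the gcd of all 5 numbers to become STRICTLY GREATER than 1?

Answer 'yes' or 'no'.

Answer: no

Derivation:
Current gcd = 1
gcd of all OTHER numbers (without N[1]=12): gcd([26, 33, 16, 12]) = 1
The new gcd after any change is gcd(1, new_value).
This can be at most 1.
Since 1 = old gcd 1, the gcd can only stay the same or decrease.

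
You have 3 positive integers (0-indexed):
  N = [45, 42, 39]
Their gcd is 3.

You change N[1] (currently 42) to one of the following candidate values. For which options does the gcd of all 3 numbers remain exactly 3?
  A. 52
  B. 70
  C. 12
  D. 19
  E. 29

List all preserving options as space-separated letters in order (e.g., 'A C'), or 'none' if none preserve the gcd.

Old gcd = 3; gcd of others (without N[1]) = 3
New gcd for candidate v: gcd(3, v). Preserves old gcd iff gcd(3, v) = 3.
  Option A: v=52, gcd(3,52)=1 -> changes
  Option B: v=70, gcd(3,70)=1 -> changes
  Option C: v=12, gcd(3,12)=3 -> preserves
  Option D: v=19, gcd(3,19)=1 -> changes
  Option E: v=29, gcd(3,29)=1 -> changes

Answer: C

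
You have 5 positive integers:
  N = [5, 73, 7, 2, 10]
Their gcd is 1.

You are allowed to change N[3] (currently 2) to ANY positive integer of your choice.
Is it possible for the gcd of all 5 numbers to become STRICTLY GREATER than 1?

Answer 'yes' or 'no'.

Current gcd = 1
gcd of all OTHER numbers (without N[3]=2): gcd([5, 73, 7, 10]) = 1
The new gcd after any change is gcd(1, new_value).
This can be at most 1.
Since 1 = old gcd 1, the gcd can only stay the same or decrease.

Answer: no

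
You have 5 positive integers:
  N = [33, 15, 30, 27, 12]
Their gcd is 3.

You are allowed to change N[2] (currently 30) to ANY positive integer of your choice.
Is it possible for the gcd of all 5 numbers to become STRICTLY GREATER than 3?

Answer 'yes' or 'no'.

Current gcd = 3
gcd of all OTHER numbers (without N[2]=30): gcd([33, 15, 27, 12]) = 3
The new gcd after any change is gcd(3, new_value).
This can be at most 3.
Since 3 = old gcd 3, the gcd can only stay the same or decrease.

Answer: no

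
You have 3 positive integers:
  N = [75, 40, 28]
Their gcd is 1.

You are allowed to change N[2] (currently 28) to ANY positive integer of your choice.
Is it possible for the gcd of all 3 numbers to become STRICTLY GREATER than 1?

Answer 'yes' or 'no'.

Current gcd = 1
gcd of all OTHER numbers (without N[2]=28): gcd([75, 40]) = 5
The new gcd after any change is gcd(5, new_value).
This can be at most 5.
Since 5 > old gcd 1, the gcd CAN increase (e.g., set N[2] = 5).

Answer: yes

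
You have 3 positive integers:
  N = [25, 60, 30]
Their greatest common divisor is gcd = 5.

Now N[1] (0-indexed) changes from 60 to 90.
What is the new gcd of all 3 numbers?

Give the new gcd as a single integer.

Answer: 5

Derivation:
Numbers: [25, 60, 30], gcd = 5
Change: index 1, 60 -> 90
gcd of the OTHER numbers (without index 1): gcd([25, 30]) = 5
New gcd = gcd(g_others, new_val) = gcd(5, 90) = 5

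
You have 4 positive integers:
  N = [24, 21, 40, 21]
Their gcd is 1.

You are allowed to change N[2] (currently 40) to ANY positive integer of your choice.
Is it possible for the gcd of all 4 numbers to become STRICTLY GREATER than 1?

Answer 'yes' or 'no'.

Answer: yes

Derivation:
Current gcd = 1
gcd of all OTHER numbers (without N[2]=40): gcd([24, 21, 21]) = 3
The new gcd after any change is gcd(3, new_value).
This can be at most 3.
Since 3 > old gcd 1, the gcd CAN increase (e.g., set N[2] = 3).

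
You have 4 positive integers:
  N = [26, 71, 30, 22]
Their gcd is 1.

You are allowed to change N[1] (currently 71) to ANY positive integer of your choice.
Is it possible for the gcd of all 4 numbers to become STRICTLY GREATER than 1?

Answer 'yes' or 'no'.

Current gcd = 1
gcd of all OTHER numbers (without N[1]=71): gcd([26, 30, 22]) = 2
The new gcd after any change is gcd(2, new_value).
This can be at most 2.
Since 2 > old gcd 1, the gcd CAN increase (e.g., set N[1] = 2).

Answer: yes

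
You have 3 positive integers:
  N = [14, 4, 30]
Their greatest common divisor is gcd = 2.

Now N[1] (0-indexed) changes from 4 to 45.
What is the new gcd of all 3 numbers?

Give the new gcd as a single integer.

Answer: 1

Derivation:
Numbers: [14, 4, 30], gcd = 2
Change: index 1, 4 -> 45
gcd of the OTHER numbers (without index 1): gcd([14, 30]) = 2
New gcd = gcd(g_others, new_val) = gcd(2, 45) = 1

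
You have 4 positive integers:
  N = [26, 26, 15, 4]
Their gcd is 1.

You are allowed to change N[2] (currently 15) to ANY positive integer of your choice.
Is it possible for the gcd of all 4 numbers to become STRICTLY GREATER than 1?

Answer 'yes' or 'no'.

Current gcd = 1
gcd of all OTHER numbers (without N[2]=15): gcd([26, 26, 4]) = 2
The new gcd after any change is gcd(2, new_value).
This can be at most 2.
Since 2 > old gcd 1, the gcd CAN increase (e.g., set N[2] = 2).

Answer: yes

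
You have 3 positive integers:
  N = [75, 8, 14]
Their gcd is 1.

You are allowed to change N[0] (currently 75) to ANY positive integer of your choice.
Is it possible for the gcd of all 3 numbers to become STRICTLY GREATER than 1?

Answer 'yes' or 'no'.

Current gcd = 1
gcd of all OTHER numbers (without N[0]=75): gcd([8, 14]) = 2
The new gcd after any change is gcd(2, new_value).
This can be at most 2.
Since 2 > old gcd 1, the gcd CAN increase (e.g., set N[0] = 2).

Answer: yes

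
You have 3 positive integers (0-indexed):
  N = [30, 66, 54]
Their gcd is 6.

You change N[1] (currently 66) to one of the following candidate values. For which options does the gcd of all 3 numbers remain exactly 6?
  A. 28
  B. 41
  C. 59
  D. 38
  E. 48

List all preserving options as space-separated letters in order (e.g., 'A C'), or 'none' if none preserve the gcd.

Answer: E

Derivation:
Old gcd = 6; gcd of others (without N[1]) = 6
New gcd for candidate v: gcd(6, v). Preserves old gcd iff gcd(6, v) = 6.
  Option A: v=28, gcd(6,28)=2 -> changes
  Option B: v=41, gcd(6,41)=1 -> changes
  Option C: v=59, gcd(6,59)=1 -> changes
  Option D: v=38, gcd(6,38)=2 -> changes
  Option E: v=48, gcd(6,48)=6 -> preserves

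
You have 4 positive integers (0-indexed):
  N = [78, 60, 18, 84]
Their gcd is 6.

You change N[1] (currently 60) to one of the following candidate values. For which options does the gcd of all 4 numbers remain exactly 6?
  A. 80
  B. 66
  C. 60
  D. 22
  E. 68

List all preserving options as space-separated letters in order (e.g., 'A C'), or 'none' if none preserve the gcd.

Old gcd = 6; gcd of others (without N[1]) = 6
New gcd for candidate v: gcd(6, v). Preserves old gcd iff gcd(6, v) = 6.
  Option A: v=80, gcd(6,80)=2 -> changes
  Option B: v=66, gcd(6,66)=6 -> preserves
  Option C: v=60, gcd(6,60)=6 -> preserves
  Option D: v=22, gcd(6,22)=2 -> changes
  Option E: v=68, gcd(6,68)=2 -> changes

Answer: B C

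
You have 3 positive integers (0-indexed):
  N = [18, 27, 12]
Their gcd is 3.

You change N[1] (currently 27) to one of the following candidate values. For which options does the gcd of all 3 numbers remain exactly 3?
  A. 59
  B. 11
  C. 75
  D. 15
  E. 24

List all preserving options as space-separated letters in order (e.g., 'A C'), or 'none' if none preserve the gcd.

Answer: C D

Derivation:
Old gcd = 3; gcd of others (without N[1]) = 6
New gcd for candidate v: gcd(6, v). Preserves old gcd iff gcd(6, v) = 3.
  Option A: v=59, gcd(6,59)=1 -> changes
  Option B: v=11, gcd(6,11)=1 -> changes
  Option C: v=75, gcd(6,75)=3 -> preserves
  Option D: v=15, gcd(6,15)=3 -> preserves
  Option E: v=24, gcd(6,24)=6 -> changes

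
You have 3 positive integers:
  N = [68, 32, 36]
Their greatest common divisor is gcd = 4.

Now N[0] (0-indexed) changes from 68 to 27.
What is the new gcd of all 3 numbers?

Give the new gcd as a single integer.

Numbers: [68, 32, 36], gcd = 4
Change: index 0, 68 -> 27
gcd of the OTHER numbers (without index 0): gcd([32, 36]) = 4
New gcd = gcd(g_others, new_val) = gcd(4, 27) = 1

Answer: 1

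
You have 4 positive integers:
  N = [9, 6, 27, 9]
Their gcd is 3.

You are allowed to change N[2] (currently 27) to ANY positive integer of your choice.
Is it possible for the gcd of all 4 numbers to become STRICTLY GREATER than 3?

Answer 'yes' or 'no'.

Answer: no

Derivation:
Current gcd = 3
gcd of all OTHER numbers (without N[2]=27): gcd([9, 6, 9]) = 3
The new gcd after any change is gcd(3, new_value).
This can be at most 3.
Since 3 = old gcd 3, the gcd can only stay the same or decrease.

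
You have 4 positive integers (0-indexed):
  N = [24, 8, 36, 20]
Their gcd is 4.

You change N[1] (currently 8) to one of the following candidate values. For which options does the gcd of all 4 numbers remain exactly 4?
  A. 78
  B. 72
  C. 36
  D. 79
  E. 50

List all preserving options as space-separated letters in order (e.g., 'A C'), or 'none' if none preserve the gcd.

Answer: B C

Derivation:
Old gcd = 4; gcd of others (without N[1]) = 4
New gcd for candidate v: gcd(4, v). Preserves old gcd iff gcd(4, v) = 4.
  Option A: v=78, gcd(4,78)=2 -> changes
  Option B: v=72, gcd(4,72)=4 -> preserves
  Option C: v=36, gcd(4,36)=4 -> preserves
  Option D: v=79, gcd(4,79)=1 -> changes
  Option E: v=50, gcd(4,50)=2 -> changes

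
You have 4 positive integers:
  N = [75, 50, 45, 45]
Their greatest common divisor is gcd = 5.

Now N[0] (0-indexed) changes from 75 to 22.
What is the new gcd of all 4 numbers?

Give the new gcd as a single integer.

Numbers: [75, 50, 45, 45], gcd = 5
Change: index 0, 75 -> 22
gcd of the OTHER numbers (without index 0): gcd([50, 45, 45]) = 5
New gcd = gcd(g_others, new_val) = gcd(5, 22) = 1

Answer: 1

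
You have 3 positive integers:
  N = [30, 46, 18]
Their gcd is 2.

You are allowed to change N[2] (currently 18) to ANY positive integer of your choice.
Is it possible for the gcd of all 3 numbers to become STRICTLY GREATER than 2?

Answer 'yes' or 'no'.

Current gcd = 2
gcd of all OTHER numbers (without N[2]=18): gcd([30, 46]) = 2
The new gcd after any change is gcd(2, new_value).
This can be at most 2.
Since 2 = old gcd 2, the gcd can only stay the same or decrease.

Answer: no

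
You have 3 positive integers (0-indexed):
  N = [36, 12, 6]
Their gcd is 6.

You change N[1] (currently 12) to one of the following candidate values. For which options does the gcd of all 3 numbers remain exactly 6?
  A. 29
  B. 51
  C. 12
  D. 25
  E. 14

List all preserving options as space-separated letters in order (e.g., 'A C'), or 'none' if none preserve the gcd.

Answer: C

Derivation:
Old gcd = 6; gcd of others (without N[1]) = 6
New gcd for candidate v: gcd(6, v). Preserves old gcd iff gcd(6, v) = 6.
  Option A: v=29, gcd(6,29)=1 -> changes
  Option B: v=51, gcd(6,51)=3 -> changes
  Option C: v=12, gcd(6,12)=6 -> preserves
  Option D: v=25, gcd(6,25)=1 -> changes
  Option E: v=14, gcd(6,14)=2 -> changes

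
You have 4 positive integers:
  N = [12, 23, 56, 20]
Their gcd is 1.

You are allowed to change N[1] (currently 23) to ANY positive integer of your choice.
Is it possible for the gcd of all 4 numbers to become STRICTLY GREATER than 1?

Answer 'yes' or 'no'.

Current gcd = 1
gcd of all OTHER numbers (without N[1]=23): gcd([12, 56, 20]) = 4
The new gcd after any change is gcd(4, new_value).
This can be at most 4.
Since 4 > old gcd 1, the gcd CAN increase (e.g., set N[1] = 4).

Answer: yes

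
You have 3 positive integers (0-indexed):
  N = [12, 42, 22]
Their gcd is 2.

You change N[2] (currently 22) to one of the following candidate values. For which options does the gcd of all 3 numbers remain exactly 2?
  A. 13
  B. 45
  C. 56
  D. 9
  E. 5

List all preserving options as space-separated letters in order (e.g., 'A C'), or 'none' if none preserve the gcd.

Old gcd = 2; gcd of others (without N[2]) = 6
New gcd for candidate v: gcd(6, v). Preserves old gcd iff gcd(6, v) = 2.
  Option A: v=13, gcd(6,13)=1 -> changes
  Option B: v=45, gcd(6,45)=3 -> changes
  Option C: v=56, gcd(6,56)=2 -> preserves
  Option D: v=9, gcd(6,9)=3 -> changes
  Option E: v=5, gcd(6,5)=1 -> changes

Answer: C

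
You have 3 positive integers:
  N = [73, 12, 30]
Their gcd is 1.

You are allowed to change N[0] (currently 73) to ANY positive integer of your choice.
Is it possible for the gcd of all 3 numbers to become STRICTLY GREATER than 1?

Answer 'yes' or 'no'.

Answer: yes

Derivation:
Current gcd = 1
gcd of all OTHER numbers (without N[0]=73): gcd([12, 30]) = 6
The new gcd after any change is gcd(6, new_value).
This can be at most 6.
Since 6 > old gcd 1, the gcd CAN increase (e.g., set N[0] = 6).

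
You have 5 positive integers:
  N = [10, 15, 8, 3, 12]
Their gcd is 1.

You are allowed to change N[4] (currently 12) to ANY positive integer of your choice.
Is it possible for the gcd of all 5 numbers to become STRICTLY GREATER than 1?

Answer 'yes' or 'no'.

Current gcd = 1
gcd of all OTHER numbers (without N[4]=12): gcd([10, 15, 8, 3]) = 1
The new gcd after any change is gcd(1, new_value).
This can be at most 1.
Since 1 = old gcd 1, the gcd can only stay the same or decrease.

Answer: no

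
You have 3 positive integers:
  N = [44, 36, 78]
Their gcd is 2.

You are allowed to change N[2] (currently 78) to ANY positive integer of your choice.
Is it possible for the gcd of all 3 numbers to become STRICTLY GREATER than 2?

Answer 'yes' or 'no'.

Answer: yes

Derivation:
Current gcd = 2
gcd of all OTHER numbers (without N[2]=78): gcd([44, 36]) = 4
The new gcd after any change is gcd(4, new_value).
This can be at most 4.
Since 4 > old gcd 2, the gcd CAN increase (e.g., set N[2] = 4).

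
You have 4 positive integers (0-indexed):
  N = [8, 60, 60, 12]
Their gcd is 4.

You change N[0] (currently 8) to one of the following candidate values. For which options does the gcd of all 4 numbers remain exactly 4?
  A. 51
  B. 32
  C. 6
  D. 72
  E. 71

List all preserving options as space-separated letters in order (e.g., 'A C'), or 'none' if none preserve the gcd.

Old gcd = 4; gcd of others (without N[0]) = 12
New gcd for candidate v: gcd(12, v). Preserves old gcd iff gcd(12, v) = 4.
  Option A: v=51, gcd(12,51)=3 -> changes
  Option B: v=32, gcd(12,32)=4 -> preserves
  Option C: v=6, gcd(12,6)=6 -> changes
  Option D: v=72, gcd(12,72)=12 -> changes
  Option E: v=71, gcd(12,71)=1 -> changes

Answer: B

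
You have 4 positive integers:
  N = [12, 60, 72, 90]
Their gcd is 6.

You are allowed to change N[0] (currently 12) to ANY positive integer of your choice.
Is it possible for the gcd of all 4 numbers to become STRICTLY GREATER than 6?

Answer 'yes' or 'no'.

Answer: no

Derivation:
Current gcd = 6
gcd of all OTHER numbers (without N[0]=12): gcd([60, 72, 90]) = 6
The new gcd after any change is gcd(6, new_value).
This can be at most 6.
Since 6 = old gcd 6, the gcd can only stay the same or decrease.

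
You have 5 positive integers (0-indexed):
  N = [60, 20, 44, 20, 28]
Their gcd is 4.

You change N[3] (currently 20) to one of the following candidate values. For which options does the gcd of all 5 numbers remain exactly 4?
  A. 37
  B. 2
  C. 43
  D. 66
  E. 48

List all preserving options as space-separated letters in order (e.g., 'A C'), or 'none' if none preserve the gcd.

Old gcd = 4; gcd of others (without N[3]) = 4
New gcd for candidate v: gcd(4, v). Preserves old gcd iff gcd(4, v) = 4.
  Option A: v=37, gcd(4,37)=1 -> changes
  Option B: v=2, gcd(4,2)=2 -> changes
  Option C: v=43, gcd(4,43)=1 -> changes
  Option D: v=66, gcd(4,66)=2 -> changes
  Option E: v=48, gcd(4,48)=4 -> preserves

Answer: E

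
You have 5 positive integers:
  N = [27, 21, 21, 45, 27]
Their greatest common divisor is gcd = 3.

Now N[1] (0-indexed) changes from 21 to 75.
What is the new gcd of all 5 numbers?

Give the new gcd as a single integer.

Numbers: [27, 21, 21, 45, 27], gcd = 3
Change: index 1, 21 -> 75
gcd of the OTHER numbers (without index 1): gcd([27, 21, 45, 27]) = 3
New gcd = gcd(g_others, new_val) = gcd(3, 75) = 3

Answer: 3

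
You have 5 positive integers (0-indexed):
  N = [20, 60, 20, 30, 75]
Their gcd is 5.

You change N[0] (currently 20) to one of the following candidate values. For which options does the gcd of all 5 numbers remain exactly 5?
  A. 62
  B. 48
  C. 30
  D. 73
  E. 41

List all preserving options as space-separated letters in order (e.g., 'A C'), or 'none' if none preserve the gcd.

Old gcd = 5; gcd of others (without N[0]) = 5
New gcd for candidate v: gcd(5, v). Preserves old gcd iff gcd(5, v) = 5.
  Option A: v=62, gcd(5,62)=1 -> changes
  Option B: v=48, gcd(5,48)=1 -> changes
  Option C: v=30, gcd(5,30)=5 -> preserves
  Option D: v=73, gcd(5,73)=1 -> changes
  Option E: v=41, gcd(5,41)=1 -> changes

Answer: C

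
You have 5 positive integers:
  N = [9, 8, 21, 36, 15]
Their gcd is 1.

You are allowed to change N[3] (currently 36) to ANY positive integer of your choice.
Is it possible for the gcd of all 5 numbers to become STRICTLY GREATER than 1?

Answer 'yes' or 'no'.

Answer: no

Derivation:
Current gcd = 1
gcd of all OTHER numbers (without N[3]=36): gcd([9, 8, 21, 15]) = 1
The new gcd after any change is gcd(1, new_value).
This can be at most 1.
Since 1 = old gcd 1, the gcd can only stay the same or decrease.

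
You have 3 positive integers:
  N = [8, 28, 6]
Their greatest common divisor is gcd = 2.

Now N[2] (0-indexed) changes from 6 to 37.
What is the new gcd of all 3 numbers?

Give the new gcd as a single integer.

Answer: 1

Derivation:
Numbers: [8, 28, 6], gcd = 2
Change: index 2, 6 -> 37
gcd of the OTHER numbers (without index 2): gcd([8, 28]) = 4
New gcd = gcd(g_others, new_val) = gcd(4, 37) = 1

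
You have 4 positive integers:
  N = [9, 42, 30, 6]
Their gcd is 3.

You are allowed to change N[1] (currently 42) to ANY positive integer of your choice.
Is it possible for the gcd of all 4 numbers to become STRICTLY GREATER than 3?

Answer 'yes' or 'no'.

Answer: no

Derivation:
Current gcd = 3
gcd of all OTHER numbers (without N[1]=42): gcd([9, 30, 6]) = 3
The new gcd after any change is gcd(3, new_value).
This can be at most 3.
Since 3 = old gcd 3, the gcd can only stay the same or decrease.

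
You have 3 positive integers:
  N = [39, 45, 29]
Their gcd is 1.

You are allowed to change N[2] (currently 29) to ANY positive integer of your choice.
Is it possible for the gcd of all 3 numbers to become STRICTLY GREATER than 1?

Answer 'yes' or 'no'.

Current gcd = 1
gcd of all OTHER numbers (without N[2]=29): gcd([39, 45]) = 3
The new gcd after any change is gcd(3, new_value).
This can be at most 3.
Since 3 > old gcd 1, the gcd CAN increase (e.g., set N[2] = 3).

Answer: yes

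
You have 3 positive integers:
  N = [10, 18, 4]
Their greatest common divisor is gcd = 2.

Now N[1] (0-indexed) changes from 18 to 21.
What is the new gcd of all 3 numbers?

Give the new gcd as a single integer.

Numbers: [10, 18, 4], gcd = 2
Change: index 1, 18 -> 21
gcd of the OTHER numbers (without index 1): gcd([10, 4]) = 2
New gcd = gcd(g_others, new_val) = gcd(2, 21) = 1

Answer: 1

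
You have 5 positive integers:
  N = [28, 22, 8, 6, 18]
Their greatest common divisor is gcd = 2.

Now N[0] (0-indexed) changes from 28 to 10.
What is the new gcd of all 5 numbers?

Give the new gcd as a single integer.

Numbers: [28, 22, 8, 6, 18], gcd = 2
Change: index 0, 28 -> 10
gcd of the OTHER numbers (without index 0): gcd([22, 8, 6, 18]) = 2
New gcd = gcd(g_others, new_val) = gcd(2, 10) = 2

Answer: 2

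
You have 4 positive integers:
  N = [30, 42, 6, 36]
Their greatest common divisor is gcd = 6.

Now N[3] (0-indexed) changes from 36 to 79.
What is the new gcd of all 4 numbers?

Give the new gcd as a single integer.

Answer: 1

Derivation:
Numbers: [30, 42, 6, 36], gcd = 6
Change: index 3, 36 -> 79
gcd of the OTHER numbers (without index 3): gcd([30, 42, 6]) = 6
New gcd = gcd(g_others, new_val) = gcd(6, 79) = 1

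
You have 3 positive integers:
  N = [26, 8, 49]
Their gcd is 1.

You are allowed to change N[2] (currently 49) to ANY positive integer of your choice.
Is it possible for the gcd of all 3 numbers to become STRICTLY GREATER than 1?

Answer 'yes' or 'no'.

Answer: yes

Derivation:
Current gcd = 1
gcd of all OTHER numbers (without N[2]=49): gcd([26, 8]) = 2
The new gcd after any change is gcd(2, new_value).
This can be at most 2.
Since 2 > old gcd 1, the gcd CAN increase (e.g., set N[2] = 2).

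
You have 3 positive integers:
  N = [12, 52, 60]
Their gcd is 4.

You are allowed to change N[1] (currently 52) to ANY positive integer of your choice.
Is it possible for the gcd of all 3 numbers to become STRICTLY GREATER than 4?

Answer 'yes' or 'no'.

Current gcd = 4
gcd of all OTHER numbers (without N[1]=52): gcd([12, 60]) = 12
The new gcd after any change is gcd(12, new_value).
This can be at most 12.
Since 12 > old gcd 4, the gcd CAN increase (e.g., set N[1] = 12).

Answer: yes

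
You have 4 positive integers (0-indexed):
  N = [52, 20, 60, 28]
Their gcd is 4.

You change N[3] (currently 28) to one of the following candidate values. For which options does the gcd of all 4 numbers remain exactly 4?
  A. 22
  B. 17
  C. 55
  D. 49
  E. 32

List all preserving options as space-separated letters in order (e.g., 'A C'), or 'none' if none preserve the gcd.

Answer: E

Derivation:
Old gcd = 4; gcd of others (without N[3]) = 4
New gcd for candidate v: gcd(4, v). Preserves old gcd iff gcd(4, v) = 4.
  Option A: v=22, gcd(4,22)=2 -> changes
  Option B: v=17, gcd(4,17)=1 -> changes
  Option C: v=55, gcd(4,55)=1 -> changes
  Option D: v=49, gcd(4,49)=1 -> changes
  Option E: v=32, gcd(4,32)=4 -> preserves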